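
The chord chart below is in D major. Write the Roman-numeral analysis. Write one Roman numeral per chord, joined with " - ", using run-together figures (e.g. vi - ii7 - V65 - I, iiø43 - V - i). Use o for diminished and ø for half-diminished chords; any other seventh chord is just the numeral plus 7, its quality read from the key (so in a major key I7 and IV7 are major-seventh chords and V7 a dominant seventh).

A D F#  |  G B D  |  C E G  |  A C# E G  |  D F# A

I64 - IV - bVII - V7 - I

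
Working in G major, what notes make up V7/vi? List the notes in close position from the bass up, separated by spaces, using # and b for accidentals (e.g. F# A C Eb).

B D# F# A

V7/vi is a secondary dominant — the dominant seventh of vi. vi in G major is E, so the applied chord's root is B, a perfect fifth above.
Building a dominant seventh chord on B gives B-D#-F#-A.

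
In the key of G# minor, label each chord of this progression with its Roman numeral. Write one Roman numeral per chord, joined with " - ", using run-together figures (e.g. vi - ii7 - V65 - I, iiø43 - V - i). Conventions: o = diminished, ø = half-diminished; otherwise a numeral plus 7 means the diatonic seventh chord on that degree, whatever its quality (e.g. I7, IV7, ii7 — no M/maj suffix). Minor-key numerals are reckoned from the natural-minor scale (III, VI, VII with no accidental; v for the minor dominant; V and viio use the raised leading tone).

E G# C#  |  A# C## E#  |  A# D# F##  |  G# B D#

iv6 - V/V - V64 - i

E-G#-C#: root C# is the subdominant; minor triad there is iv6.
A#-C##-E#: chromatic; A# is V of V, so V/V.
A#-D#-F## has root D#, degree 5 in G# minor, so V64.
G#-B-D#: minor triad on G# = scale degree 1 → i.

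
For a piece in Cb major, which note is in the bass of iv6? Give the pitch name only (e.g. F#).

Abb

iv in Cb major has root Fb; the chord is Fb-Abb-Cb.
The figure 6 means first inversion — the third is in the bass.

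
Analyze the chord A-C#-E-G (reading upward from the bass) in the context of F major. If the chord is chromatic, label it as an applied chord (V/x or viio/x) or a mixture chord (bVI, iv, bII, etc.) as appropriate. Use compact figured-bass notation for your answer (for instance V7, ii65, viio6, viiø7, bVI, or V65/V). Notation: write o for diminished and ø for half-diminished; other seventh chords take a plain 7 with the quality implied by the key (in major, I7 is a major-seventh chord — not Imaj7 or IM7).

V7/vi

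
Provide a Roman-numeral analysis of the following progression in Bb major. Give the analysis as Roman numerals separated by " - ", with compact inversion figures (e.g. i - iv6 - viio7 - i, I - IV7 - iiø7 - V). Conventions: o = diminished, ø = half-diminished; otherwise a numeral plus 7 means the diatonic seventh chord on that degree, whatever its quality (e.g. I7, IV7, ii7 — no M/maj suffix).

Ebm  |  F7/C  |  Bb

iv - V43 - I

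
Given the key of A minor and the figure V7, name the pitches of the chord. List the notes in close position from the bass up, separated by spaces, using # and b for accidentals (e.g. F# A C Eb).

E G# B D

In A minor, the fifth degree is E. The dominant is major (leading tone raised), so V is a dominant seventh chord.
That chord is spelled E-G#-B-D.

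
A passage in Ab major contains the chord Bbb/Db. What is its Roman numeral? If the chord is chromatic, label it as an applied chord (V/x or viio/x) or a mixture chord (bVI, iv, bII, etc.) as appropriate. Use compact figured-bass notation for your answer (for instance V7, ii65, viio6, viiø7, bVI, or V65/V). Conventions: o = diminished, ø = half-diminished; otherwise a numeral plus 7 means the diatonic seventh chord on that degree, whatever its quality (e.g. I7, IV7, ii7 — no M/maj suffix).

The pitches Bbb-Db-Fb form a major triad rooted on Bbb.
Bbb is the lowered second degree of Ab major (diatonic 2 would be Bb). This is the Neapolitan sixth — a major triad on the lowered second degree, here in its customary first inversion.
With Db in the bass the chord is in first inversion, so the figured bass is 6.

bII6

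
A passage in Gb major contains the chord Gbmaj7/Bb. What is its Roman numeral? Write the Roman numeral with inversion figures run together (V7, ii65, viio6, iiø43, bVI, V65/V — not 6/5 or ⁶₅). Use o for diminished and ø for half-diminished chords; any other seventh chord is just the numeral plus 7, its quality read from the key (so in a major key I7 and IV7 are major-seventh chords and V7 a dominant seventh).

I65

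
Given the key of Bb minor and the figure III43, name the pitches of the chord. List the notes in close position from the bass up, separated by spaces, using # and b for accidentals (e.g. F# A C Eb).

Ab C Db F

In Bb minor, scale degree 3 is Db, and the diatonic chord built there is a major seventh chord.
Stacking thirds from Db gives Db-F-Ab-C.
With the 43 figure the chord is in second inversion; from the bass Ab upward in close position it reads Ab-C-Db-F.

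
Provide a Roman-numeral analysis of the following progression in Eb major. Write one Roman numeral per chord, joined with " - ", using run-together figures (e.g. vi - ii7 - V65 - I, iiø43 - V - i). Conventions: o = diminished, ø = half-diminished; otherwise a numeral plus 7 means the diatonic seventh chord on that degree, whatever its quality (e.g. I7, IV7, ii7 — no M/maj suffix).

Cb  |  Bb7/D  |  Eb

Cb is non-diatonic — bVI, a mixture chord from Eb minor.
Bb7/D: root Bb is the dominant; dominant seventh chord there is V65.
Eb has root Eb, degree 1 in Eb major, so I.

bVI - V65 - I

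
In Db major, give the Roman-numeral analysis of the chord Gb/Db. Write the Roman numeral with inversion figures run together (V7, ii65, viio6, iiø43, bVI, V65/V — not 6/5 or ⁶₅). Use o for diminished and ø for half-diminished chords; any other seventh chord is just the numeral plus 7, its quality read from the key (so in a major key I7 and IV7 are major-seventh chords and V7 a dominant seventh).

IV64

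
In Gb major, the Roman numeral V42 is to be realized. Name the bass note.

Cb

V in Gb major has root Db; the chord is Db-F-Ab-Cb.
The figure 42 means third inversion — the seventh is in the bass.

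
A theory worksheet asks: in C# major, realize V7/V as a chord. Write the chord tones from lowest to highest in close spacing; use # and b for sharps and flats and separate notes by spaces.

D# F## A# C#

V7/V is a secondary dominant — the dominant seventh of V. V in C# major is G#, so the applied chord's root is D#, a perfect fifth above.
Building a dominant seventh chord on D# gives D#-F##-A#-C#.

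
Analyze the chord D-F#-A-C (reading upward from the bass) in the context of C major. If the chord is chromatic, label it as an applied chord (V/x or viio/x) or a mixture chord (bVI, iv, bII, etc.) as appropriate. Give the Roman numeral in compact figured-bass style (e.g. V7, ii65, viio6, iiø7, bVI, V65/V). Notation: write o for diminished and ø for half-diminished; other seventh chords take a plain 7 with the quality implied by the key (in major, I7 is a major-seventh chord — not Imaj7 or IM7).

V7/V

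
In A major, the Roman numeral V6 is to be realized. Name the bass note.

V in A major has root E; the chord is E-G#-B.
The figure 6 means first inversion — the third is in the bass.

G#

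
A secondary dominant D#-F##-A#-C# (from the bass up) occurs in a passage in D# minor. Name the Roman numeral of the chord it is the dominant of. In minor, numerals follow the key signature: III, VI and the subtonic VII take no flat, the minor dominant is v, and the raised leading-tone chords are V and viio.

The chord is a dominant seventh chord on D#.
A dominant resolves down a perfect fifth: D# → G#. In D# minor, G# is scale degree 4, i.e. iv.

iv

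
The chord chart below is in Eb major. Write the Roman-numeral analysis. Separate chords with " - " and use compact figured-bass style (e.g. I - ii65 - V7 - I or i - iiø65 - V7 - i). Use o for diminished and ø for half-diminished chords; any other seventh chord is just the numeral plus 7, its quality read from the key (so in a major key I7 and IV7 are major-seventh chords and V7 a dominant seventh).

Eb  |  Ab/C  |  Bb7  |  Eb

I - IV6 - V7 - I

Eb: root Eb is the tonic; major triad there is I.
Ab/C has root Ab, degree 4 in Eb major, so IV6.
Bb7: root Bb is the dominant; dominant seventh chord there is V7.
Eb: root Eb is the tonic; major triad there is I.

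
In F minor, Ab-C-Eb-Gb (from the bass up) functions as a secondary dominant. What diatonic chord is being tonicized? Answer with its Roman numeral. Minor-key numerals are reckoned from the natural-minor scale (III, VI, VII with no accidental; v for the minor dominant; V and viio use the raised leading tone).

The chord is a dominant seventh chord on Ab.
A dominant resolves down a perfect fifth: Ab → Db. In F minor, Db is scale degree 6, i.e. VI.

VI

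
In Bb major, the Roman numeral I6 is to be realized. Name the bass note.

D

I in Bb major has root Bb; the chord is Bb-D-F.
The figure 6 means first inversion — the third is in the bass.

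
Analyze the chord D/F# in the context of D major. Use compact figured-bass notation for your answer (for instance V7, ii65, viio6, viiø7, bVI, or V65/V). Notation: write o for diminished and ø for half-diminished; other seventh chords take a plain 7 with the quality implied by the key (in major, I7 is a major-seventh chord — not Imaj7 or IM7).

I6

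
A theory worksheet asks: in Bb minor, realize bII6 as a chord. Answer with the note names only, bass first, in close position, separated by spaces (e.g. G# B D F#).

Eb Gb Cb

bII6 is the Neapolitan sixth — a major triad on the lowered second degree, here in its customary first inversion. In Bb minor that root is Cb.
So the chord is Cb-Eb-Gb, a major triad.
The figured bass 6 indicates first inversion, placing the third (Eb) in the bass: Eb-Gb-Cb.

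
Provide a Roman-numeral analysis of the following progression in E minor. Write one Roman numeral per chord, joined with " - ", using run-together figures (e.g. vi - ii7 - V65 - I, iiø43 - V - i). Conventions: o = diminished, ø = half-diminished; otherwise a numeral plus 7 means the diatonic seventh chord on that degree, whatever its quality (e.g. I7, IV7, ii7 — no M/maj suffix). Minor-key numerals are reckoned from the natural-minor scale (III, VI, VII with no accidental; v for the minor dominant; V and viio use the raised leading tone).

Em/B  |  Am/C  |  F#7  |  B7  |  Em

Em/B: minor triad on E = scale degree 1 → i64.
Am/C: minor triad on A = scale degree 4 → iv6.
F#7: a dominant seventh chord on F#, the applied dominant of V → V7/V.
B7: dominant seventh chord on B = scale degree 5 → V7.
Em has root E, degree 1 in E minor, so i.

i64 - iv6 - V7/V - V7 - i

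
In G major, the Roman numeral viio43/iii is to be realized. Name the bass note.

E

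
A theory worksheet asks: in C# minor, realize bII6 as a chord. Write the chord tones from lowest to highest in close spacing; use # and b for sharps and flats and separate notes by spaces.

F# A D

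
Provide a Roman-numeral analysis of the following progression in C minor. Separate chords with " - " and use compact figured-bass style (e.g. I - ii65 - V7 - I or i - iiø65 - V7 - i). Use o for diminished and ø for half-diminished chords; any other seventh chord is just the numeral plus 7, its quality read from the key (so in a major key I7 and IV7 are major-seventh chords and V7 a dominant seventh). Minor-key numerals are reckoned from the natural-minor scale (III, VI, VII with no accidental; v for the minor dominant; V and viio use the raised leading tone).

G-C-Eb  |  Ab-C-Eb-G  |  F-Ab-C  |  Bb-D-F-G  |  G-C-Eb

i64 - VI7 - iv - v65 - i64

G-C-Eb has root C, degree 1 in C minor, so i64.
Ab-C-Eb-G: major seventh chord on Ab = scale degree 6 → VI7.
F-Ab-C: root F is the subdominant; minor triad there is iv.
Bb-D-F-G: minor seventh chord on G = scale degree 5 → v65.
G-C-Eb: minor triad on C = scale degree 1 → i64.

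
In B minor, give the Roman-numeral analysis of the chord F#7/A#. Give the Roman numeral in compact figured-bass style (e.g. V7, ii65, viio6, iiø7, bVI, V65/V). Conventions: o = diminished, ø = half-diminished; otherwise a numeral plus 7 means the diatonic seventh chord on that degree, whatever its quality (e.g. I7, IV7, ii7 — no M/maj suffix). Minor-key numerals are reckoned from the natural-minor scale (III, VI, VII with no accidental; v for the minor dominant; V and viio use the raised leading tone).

V65

The pitches F#-A#-C#-E form a dominant seventh chord rooted on F#.
F# is scale degree 5 in B minor, and a dominant seventh chord on that degree is written V7.
With A# in the bass the chord is in first inversion, so the figured bass is 65.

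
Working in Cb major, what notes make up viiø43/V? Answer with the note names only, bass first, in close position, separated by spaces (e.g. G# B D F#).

Cb Eb F Ab

The slash marks an applied leading-tone chord: viio of V. In Cb major, V is Gb, so the leading tone to it is F, a half step below.
Building a half-diminished seventh chord on F gives F-Ab-Cb-Eb.
The figured bass 43 indicates second inversion, placing the fifth (Cb) in the bass: Cb-Eb-F-Ab.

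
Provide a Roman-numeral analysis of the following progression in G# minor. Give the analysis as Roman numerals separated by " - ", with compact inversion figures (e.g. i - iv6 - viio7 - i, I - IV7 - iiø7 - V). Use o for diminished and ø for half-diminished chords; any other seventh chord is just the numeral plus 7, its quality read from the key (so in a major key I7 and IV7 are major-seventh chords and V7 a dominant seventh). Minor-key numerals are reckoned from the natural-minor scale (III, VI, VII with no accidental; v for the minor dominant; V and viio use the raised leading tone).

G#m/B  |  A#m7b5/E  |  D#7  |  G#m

G#m/B: minor triad on G# = scale degree 1 → i6.
A#m7b5/E: root A# is the supertonic; half-diminished seventh chord there is iiø43.
D#7 has root D#, degree 5 in G# minor, so V7.
G#m: minor triad on G# = scale degree 1 → i.

i6 - iiø43 - V7 - i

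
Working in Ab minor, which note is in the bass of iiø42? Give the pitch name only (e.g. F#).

iiø in Ab minor has root Bb; the chord is Bb-Db-Fb-Ab.
The figure 42 means third inversion — the seventh is in the bass.

Ab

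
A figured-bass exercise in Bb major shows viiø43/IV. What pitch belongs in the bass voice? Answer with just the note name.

Ab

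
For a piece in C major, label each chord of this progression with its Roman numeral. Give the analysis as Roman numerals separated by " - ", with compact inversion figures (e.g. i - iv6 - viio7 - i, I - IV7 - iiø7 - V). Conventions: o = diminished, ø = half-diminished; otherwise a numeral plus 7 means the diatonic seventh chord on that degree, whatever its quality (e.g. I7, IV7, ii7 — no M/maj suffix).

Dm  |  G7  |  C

ii - V7 - I

Dm: minor triad on D = scale degree 2 → ii.
G7: root G is the dominant; dominant seventh chord there is V7.
C: major triad on C = scale degree 1 → I.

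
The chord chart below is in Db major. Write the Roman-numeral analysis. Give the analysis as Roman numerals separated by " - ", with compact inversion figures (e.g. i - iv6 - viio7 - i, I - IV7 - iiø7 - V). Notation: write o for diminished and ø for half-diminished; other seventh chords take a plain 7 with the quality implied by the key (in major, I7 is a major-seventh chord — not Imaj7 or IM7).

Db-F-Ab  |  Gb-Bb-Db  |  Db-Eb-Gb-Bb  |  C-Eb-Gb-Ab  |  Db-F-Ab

Db-F-Ab has root Db, degree 1 in Db major, so I.
Gb-Bb-Db: root Gb is the subdominant; major triad there is IV.
Db-Eb-Gb-Bb: minor seventh chord on Eb = scale degree 2 → ii42.
C-Eb-Gb-Ab: root Ab is the dominant; dominant seventh chord there is V65.
Db-F-Ab: major triad on Db = scale degree 1 → I.

I - IV - ii42 - V65 - I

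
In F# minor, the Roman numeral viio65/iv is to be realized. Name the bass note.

C#

The applied chord viio65/iv is rooted on A#: A#-C#-E-G.
The figure 65 means first inversion — the third is in the bass.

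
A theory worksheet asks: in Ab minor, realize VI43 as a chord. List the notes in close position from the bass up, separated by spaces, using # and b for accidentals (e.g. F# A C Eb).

The numeral's case and figure indicate a major seventh chord. In Ab minor its root, the submediant, is Fb.
That chord is spelled Fb-Ab-Cb-Eb.
With the 43 figure the chord is in second inversion; from the bass Cb upward in close position it reads Cb-Eb-Fb-Ab.

Cb Eb Fb Ab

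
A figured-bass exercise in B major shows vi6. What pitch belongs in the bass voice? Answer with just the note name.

B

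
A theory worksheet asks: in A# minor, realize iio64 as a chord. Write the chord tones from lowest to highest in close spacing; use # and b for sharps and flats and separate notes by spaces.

The numeral's case and figure indicate a diminished triad. In A# minor its root, scale degree 2, is B#.
Stacking thirds from B# gives B#-D#-F#.
With the 64 figure the chord is in second inversion; from the bass F# upward in close position it reads F#-B#-D#.

F# B# D#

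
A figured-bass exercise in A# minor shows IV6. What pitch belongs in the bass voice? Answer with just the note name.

F##

IV in A# minor has root D#; the chord is D#-F##-A#.
The figure 6 means first inversion — the third is in the bass.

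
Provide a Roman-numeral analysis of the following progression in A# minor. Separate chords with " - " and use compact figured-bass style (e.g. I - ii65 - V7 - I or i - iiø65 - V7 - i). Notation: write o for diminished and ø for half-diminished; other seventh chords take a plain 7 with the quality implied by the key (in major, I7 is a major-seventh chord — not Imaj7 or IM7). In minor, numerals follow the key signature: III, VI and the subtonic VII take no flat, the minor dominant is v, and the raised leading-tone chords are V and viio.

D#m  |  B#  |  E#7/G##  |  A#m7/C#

iv - V/V - V65 - i65

D#m has root D#, degree 4 in A# minor, so iv.
B#: chromatic; B# is V of V, so V/V.
E#7/G##: dominant seventh chord on E# = scale degree 5 → V65.
A#m7/C#: root A# is the tonic; minor seventh chord there is i65.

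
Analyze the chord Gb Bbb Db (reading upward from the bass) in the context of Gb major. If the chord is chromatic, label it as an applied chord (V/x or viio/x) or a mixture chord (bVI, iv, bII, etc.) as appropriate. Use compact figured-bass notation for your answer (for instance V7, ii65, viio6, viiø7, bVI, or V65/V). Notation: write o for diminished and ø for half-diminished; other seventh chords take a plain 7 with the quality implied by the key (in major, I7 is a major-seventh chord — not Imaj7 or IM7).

i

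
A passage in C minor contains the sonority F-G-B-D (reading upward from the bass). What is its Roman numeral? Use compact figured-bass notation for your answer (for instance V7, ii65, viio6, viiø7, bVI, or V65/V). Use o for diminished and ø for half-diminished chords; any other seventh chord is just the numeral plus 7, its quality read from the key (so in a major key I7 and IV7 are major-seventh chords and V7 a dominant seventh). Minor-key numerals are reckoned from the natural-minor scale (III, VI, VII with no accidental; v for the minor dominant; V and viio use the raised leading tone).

Stacked in thirds the chord is G-B-D-F: a dominant seventh chord on G.
G is scale degree 5 in C minor, and a dominant seventh chord on that degree is written V7.
With F in the bass the chord is in third inversion, so the figured bass is 42.

V42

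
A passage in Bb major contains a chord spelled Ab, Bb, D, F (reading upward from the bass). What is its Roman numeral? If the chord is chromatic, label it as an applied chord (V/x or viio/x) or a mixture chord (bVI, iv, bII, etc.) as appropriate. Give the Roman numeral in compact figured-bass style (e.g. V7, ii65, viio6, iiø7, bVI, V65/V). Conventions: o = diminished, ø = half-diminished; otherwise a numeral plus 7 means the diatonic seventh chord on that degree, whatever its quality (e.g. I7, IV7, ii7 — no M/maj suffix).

V42/IV

Stacked in thirds the chord is Bb-D-F-Ab: a dominant seventh chord on Bb.
Bb is not a diatonic chord root with this quality in Bb major, but it lies a perfect fifth above Eb (IV), so the chord functions as an applied dominant of IV.
With Ab in the bass the chord is in third inversion, so the figured bass is 42.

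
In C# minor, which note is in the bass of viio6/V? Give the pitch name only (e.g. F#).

A#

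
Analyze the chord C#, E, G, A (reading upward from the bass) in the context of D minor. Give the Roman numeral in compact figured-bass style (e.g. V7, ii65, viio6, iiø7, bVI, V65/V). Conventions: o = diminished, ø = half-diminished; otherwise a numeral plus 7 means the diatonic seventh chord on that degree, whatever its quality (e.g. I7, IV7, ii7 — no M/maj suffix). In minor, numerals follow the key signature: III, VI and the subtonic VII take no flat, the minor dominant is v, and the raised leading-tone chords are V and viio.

V65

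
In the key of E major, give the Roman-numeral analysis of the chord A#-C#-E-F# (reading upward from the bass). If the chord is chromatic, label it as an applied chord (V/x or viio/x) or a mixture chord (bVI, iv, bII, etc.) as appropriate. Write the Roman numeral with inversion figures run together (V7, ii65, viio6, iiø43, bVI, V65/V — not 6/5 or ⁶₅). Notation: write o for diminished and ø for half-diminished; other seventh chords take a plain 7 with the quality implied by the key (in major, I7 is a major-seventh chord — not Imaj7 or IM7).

V65/V

The pitches F#-A#-C#-E form a dominant seventh chord rooted on F#.
F# is not a diatonic chord root with this quality in E major, but it lies a perfect fifth above B (V), so the chord functions as an applied dominant of V.
With A# in the bass the chord is in first inversion, so the figured bass is 65.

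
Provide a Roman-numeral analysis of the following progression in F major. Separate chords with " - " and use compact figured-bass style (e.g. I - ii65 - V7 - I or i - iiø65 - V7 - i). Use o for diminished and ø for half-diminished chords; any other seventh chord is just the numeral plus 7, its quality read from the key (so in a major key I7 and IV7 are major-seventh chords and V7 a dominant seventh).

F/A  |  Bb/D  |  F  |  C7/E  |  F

I6 - IV6 - I - V65 - I

F/A has root F, degree 1 in F major, so I6.
Bb/D has root Bb, degree 4 in F major, so IV6.
F: major triad on F = scale degree 1 → I.
C7/E: dominant seventh chord on C = scale degree 5 → V65.
F: root F is the tonic; major triad there is I.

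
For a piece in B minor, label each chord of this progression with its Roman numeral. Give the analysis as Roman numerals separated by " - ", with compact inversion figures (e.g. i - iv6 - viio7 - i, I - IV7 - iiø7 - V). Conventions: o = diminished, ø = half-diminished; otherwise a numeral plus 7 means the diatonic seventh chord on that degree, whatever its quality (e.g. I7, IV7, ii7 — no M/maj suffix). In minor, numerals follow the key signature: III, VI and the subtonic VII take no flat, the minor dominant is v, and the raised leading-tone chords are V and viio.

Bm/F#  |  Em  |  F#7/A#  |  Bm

Bm/F#: minor triad on B = scale degree 1 → i64.
Em: minor triad on E = scale degree 4 → iv.
F#7/A#: dominant seventh chord on F# = scale degree 5 → V65.
Bm: minor triad on B = scale degree 1 → i.

i64 - iv - V65 - i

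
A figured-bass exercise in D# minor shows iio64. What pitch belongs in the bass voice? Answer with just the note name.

iio in D# minor has root E#; the chord is E#-G#-B.
The figure 64 means second inversion — the fifth is in the bass.

B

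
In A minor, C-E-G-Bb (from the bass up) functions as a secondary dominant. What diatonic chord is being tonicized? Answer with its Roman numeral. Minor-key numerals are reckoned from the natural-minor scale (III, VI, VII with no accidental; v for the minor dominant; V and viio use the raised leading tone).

VI

The chord is a dominant seventh chord on C.
A dominant resolves down a perfect fifth: C → F. In A minor, F is scale degree 6, i.e. VI.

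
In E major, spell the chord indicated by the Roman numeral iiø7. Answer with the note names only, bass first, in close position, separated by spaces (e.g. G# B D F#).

Scale degree 2 in E major is F#; here the chord built on it is altered to a half-diminished seventh chord. iiø7 is the half-diminished supertonic seventh, borrowed from the parallel minor.
So the chord is F#-A-C-E.

F# A C E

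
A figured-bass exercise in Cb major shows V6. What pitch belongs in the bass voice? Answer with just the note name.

V in Cb major has root Gb; the chord is Gb-Bb-Db.
The figure 6 means first inversion — the third is in the bass.

Bb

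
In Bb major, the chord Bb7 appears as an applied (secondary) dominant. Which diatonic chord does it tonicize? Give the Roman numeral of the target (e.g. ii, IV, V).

IV

The chord is a dominant seventh chord on Bb.
A dominant resolves down a perfect fifth: Bb → Eb. In Bb major, Eb is scale degree 4, i.e. IV.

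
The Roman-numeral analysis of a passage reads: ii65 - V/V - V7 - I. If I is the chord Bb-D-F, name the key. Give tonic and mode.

I is given as Bb-D-F — a major triad with root Bb.
If Bb is scale degree 1 and the mode makes that degree carry a major triad, the tonic is Bb and the mode is major.

Bb major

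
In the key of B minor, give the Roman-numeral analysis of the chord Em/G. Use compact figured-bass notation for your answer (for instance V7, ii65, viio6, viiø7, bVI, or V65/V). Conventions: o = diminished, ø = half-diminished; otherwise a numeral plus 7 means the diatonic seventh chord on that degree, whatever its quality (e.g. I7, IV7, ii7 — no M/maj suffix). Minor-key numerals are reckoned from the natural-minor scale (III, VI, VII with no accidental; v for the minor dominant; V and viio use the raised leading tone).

iv6

Stacked in thirds the chord is E-G-B: a minor triad on E.
E is scale degree 4 in B minor, and a minor triad on that degree is written iv.
With G in the bass the chord is in first inversion, so the figured bass is 6.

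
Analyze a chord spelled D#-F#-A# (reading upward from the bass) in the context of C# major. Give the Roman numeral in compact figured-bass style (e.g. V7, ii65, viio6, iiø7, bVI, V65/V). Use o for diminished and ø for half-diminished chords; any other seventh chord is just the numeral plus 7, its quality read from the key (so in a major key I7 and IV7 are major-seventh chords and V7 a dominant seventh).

ii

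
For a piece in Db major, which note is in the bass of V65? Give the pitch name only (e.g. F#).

V in Db major has root Ab; the chord is Ab-C-Eb-Gb.
The figure 65 means first inversion — the third is in the bass.

C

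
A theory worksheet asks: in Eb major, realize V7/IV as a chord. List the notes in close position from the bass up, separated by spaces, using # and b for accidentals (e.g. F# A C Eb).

Eb G Bb Db

V7/IV is a secondary dominant — the dominant seventh of IV. IV in Eb major is Ab, so the applied chord's root is Eb, a perfect fifth above.
Building a dominant seventh chord on Eb gives Eb-G-Bb-Db.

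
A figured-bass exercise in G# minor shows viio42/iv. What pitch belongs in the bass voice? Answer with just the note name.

A

The applied chord viio42/iv is rooted on B#: B#-D#-F#-A.
The figure 42 means third inversion — the seventh is in the bass.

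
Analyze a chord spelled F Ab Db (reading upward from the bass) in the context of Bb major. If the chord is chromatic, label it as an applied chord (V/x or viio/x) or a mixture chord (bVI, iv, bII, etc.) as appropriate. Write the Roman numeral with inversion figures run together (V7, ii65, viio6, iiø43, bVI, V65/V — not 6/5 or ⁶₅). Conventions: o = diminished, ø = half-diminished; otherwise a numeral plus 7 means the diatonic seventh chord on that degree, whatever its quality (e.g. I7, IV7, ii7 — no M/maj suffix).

bIII6

Stacked in thirds the chord is Db-F-Ab: a major triad on Db.
Db is the lowered third degree of Bb major (diatonic 3 would be D). This is a major triad on the lowered third degree, borrowed from the parallel minor.
With F in the bass the chord is in first inversion, so the figured bass is 6.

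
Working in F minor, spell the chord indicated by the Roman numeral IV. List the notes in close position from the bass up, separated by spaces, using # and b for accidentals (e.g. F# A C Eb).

IV is the major subdominant, borrowed from the parallel major. In F minor that root is Bb.
So the chord is Bb-D-F, a major triad.

Bb D F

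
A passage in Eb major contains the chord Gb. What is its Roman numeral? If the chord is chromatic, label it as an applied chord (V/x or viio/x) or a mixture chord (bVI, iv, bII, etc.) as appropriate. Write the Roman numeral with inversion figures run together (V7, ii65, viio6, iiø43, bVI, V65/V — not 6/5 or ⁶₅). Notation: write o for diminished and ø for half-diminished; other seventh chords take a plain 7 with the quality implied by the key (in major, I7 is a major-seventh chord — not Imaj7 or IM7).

Stacked in thirds the chord is Gb-Bb-Db: a major triad on Gb.
Gb is the lowered third degree of Eb major (diatonic 3 would be G). This is a major triad on the lowered third degree, borrowed from the parallel minor.

bIII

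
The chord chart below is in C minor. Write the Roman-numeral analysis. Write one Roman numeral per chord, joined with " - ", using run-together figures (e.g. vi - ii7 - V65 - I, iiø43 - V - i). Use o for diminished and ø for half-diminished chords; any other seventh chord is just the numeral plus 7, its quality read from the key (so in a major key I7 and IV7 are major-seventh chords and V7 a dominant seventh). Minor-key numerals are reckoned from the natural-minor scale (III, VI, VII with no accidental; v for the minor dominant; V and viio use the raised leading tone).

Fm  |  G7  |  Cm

iv - V7 - i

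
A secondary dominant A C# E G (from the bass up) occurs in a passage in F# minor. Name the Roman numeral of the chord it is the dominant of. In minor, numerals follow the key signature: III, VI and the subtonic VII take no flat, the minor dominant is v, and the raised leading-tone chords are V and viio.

VI

The chord is a dominant seventh chord on A.
A dominant resolves down a perfect fifth: A → D. In F# minor, D is scale degree 6, i.e. VI.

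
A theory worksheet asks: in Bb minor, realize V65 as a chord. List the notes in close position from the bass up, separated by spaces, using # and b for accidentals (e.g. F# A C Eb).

A C Eb F

In Bb minor, scale degree 5 is F. The dominant is major (leading tone raised), so V is a dominant seventh chord.
That chord is spelled F-A-C-Eb.
With the 65 figure the chord is in first inversion; from the bass A upward in close position it reads A-C-Eb-F.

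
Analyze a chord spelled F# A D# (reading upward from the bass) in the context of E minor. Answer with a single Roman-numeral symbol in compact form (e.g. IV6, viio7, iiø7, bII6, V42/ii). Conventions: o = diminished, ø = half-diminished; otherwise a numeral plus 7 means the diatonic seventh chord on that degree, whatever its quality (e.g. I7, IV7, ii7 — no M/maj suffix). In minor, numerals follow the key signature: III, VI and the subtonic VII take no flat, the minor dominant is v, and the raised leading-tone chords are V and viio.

Stacked in thirds the chord is D#-F#-A: a diminished triad on D#.
D# is scale degree 7 in E minor, and a diminished triad on that degree is written viio.
With F# in the bass the chord is in first inversion, so the figured bass is 6.

viio6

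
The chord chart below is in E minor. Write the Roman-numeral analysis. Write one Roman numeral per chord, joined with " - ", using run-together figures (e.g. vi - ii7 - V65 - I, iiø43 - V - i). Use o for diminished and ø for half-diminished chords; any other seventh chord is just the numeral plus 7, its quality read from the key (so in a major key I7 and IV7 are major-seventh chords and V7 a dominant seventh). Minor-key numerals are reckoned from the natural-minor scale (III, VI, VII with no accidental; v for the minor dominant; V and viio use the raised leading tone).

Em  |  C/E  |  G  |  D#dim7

Em: minor triad on E = scale degree 1 → i.
C/E: major triad on C = scale degree 6 → VI6.
G has root G, degree 3 in E minor, so III.
D#dim7: root D# is the leading tone; fully diminished seventh chord there is viio7.

i - VI6 - III - viio7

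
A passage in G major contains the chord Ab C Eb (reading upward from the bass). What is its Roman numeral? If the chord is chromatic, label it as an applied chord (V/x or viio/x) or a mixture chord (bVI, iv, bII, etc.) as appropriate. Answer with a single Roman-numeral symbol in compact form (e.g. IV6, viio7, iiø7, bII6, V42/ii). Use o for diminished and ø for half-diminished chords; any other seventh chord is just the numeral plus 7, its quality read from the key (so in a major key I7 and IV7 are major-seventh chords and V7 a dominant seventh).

The pitches Ab-C-Eb form a major triad rooted on Ab.
Ab is the lowered second degree of G major (diatonic 2 would be A). This is the Neapolitan chord — a major triad on the lowered second degree.

bII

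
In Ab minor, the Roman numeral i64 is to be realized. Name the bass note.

Eb

i in Ab minor has root Ab; the chord is Ab-Cb-Eb.
The figure 64 means second inversion — the fifth is in the bass.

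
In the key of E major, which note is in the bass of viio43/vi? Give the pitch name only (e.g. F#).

F#

The applied chord viio43/vi is rooted on B#: B#-D#-F#-A.
The figure 43 means second inversion — the fifth is in the bass.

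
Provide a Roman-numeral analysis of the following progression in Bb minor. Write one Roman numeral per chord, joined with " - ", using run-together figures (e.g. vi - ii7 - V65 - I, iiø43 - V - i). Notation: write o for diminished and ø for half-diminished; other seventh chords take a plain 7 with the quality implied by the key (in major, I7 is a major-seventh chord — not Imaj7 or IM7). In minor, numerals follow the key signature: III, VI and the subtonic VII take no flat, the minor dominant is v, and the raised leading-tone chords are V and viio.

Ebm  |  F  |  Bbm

iv - V - i

Ebm has root Eb, degree 4 in Bb minor, so iv.
F has root F, degree 5 in Bb minor, so V.
Bbm has root Bb, degree 1 in Bb minor, so i.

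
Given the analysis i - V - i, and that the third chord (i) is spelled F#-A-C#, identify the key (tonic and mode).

The anchor chord is a minor triad on F#, labeled i.
If F# is scale degree 1 and the mode makes that degree carry a minor triad, the tonic is F# and the mode is minor.

F# minor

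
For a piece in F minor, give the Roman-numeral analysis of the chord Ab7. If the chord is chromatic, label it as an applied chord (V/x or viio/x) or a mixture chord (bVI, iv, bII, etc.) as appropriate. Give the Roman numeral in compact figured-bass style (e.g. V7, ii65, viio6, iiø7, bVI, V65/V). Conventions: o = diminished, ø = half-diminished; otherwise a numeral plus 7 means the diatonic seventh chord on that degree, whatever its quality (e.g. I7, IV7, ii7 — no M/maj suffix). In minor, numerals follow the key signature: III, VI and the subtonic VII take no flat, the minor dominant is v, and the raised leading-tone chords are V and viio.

Stacked in thirds the chord is Ab-C-Eb-Gb: a dominant seventh chord on Ab.
Ab is not a diatonic chord root with this quality in F minor, but it lies a perfect fifth above Db (VI), so the chord functions as an applied dominant of VI.

V7/VI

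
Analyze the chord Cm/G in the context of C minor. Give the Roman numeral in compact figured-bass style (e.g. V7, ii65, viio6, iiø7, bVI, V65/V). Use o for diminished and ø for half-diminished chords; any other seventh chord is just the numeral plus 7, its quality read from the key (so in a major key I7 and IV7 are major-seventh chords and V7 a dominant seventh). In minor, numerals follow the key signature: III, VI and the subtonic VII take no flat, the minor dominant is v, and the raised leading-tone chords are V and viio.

The pitches C-Eb-G form a minor triad rooted on C.
C is scale degree 1 in C minor, and a minor triad on that degree is written i.
With G in the bass the chord is in second inversion, so the figured bass is 64.

i64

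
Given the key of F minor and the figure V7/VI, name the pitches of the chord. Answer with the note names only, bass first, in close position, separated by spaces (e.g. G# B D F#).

Ab C Eb Gb

V7/VI is a secondary dominant — the dominant seventh of VI. VI in F minor is Db, so the applied chord's root is Ab, a perfect fifth above.
Building a dominant seventh chord on Ab gives Ab-C-Eb-Gb.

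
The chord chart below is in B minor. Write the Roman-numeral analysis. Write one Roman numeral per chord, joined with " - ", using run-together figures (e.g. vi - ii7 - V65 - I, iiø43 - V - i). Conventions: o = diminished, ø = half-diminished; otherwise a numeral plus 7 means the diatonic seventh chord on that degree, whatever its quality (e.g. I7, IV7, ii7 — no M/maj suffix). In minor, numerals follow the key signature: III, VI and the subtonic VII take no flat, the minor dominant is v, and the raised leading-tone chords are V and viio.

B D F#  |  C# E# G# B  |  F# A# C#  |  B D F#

i - V7/V - V - i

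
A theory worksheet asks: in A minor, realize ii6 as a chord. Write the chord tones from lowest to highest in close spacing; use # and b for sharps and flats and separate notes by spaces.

Scale degree 2 in A minor is B; here the chord built on it is altered to a minor triad. ii6 is the minor supertonic, borrowed from the parallel major (the Dorian ii).
So the chord is B-D-F#.
With the 6 figure the chord is in first inversion; from the bass D upward in close position it reads D-F#-B.

D F# B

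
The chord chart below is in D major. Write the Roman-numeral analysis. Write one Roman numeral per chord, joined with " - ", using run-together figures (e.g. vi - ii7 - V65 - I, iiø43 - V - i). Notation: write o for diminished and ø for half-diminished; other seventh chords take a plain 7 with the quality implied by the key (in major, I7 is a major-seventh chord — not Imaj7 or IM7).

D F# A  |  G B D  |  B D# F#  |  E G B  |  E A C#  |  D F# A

D-F#-A has root D, degree 1 in D major, so I.
G-B-D: root G is the subdominant; major triad there is IV.
B-D#-F# is the secondary dominant of ii (major triad on B): V/ii.
E-G-B has root E, degree 2 in D major, so ii.
E-A-C#: major triad on A = scale degree 5 → V64.
D-F#-A: root D is the tonic; major triad there is I.

I - IV - V/ii - ii - V64 - I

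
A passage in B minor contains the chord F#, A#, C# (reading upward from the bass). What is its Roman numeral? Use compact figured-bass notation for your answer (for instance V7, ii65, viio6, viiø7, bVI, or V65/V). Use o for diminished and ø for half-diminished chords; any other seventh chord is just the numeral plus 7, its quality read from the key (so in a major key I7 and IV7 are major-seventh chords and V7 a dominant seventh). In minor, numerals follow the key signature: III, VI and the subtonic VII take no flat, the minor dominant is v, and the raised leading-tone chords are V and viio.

V

Stacked in thirds the chord is F#-A#-C#: a major triad on F#.
In B minor, F# is the dominant; the diatonic major triad there is V.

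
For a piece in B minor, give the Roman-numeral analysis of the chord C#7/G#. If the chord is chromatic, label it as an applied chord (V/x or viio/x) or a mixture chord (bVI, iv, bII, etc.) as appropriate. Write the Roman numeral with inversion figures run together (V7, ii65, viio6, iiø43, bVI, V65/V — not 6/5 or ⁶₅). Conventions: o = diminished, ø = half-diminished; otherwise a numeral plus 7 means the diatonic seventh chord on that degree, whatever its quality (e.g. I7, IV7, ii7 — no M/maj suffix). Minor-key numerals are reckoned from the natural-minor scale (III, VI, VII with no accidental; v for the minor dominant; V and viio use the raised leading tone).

Stacked in thirds the chord is C#-E#-G#-B: a dominant seventh chord on C#.
C# is not a diatonic chord root with this quality in B minor, but it lies a perfect fifth above F# (V), so the chord functions as an applied dominant of V.
With G# in the bass the chord is in second inversion, so the figured bass is 43.

V43/V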